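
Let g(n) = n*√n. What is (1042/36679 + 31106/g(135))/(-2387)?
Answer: -1042/87552773 - 31106*√15/14501025 ≈ -0.0083198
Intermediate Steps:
g(n) = n^(3/2)
(1042/36679 + 31106/g(135))/(-2387) = (1042/36679 + 31106/(135^(3/2)))/(-2387) = (1042*(1/36679) + 31106/((405*√15)))*(-1/2387) = (1042/36679 + 31106*(√15/6075))*(-1/2387) = (1042/36679 + 31106*√15/6075)*(-1/2387) = -1042/87552773 - 31106*√15/14501025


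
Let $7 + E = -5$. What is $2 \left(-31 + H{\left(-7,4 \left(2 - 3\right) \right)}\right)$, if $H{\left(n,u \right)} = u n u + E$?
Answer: $-310$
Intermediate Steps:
$E = -12$ ($E = -7 - 5 = -12$)
$H{\left(n,u \right)} = -12 + n u^{2}$ ($H{\left(n,u \right)} = u n u - 12 = n u u - 12 = n u^{2} - 12 = -12 + n u^{2}$)
$2 \left(-31 + H{\left(-7,4 \left(2 - 3\right) \right)}\right) = 2 \left(-31 - \left(12 + 7 \left(4 \left(2 - 3\right)\right)^{2}\right)\right) = 2 \left(-31 - \left(12 + 7 \left(4 \left(-1\right)\right)^{2}\right)\right) = 2 \left(-31 - \left(12 + 7 \left(-4\right)^{2}\right)\right) = 2 \left(-31 - 124\right) = 2 \left(-155\right) = -310$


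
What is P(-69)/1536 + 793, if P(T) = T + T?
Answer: 202985/256 ≈ 792.91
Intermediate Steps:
P(T) = 2*T
P(-69)/1536 + 793 = (2*(-69))/1536 + 793 = -138*1/1536 + 793 = -23/256 + 793 = 202985/256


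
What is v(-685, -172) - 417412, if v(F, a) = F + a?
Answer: -418269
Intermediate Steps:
v(-685, -172) - 417412 = (-685 - 172) - 417412 = -857 - 417412 = -418269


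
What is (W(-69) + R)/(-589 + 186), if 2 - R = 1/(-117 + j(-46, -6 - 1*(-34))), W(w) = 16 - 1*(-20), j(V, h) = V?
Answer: -6195/65689 ≈ -0.094308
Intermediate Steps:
W(w) = 36 (W(w) = 16 + 20 = 36)
R = 327/163 (R = 2 - 1/(-117 - 46) = 2 - 1/(-163) = 2 - 1*(-1/163) = 2 + 1/163 = 327/163 ≈ 2.0061)
(W(-69) + R)/(-589 + 186) = (36 + 327/163)/(-589 + 186) = (6195/163)/(-403) = (6195/163)*(-1/403) = -6195/65689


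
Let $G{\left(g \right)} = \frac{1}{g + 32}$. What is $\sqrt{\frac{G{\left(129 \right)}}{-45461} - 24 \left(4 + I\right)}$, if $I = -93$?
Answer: $\frac{\sqrt{677086671885995}}{563017} \approx 46.217$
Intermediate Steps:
$G{\left(g \right)} = \frac{1}{32 + g}$
$\sqrt{\frac{G{\left(129 \right)}}{-45461} - 24 \left(4 + I\right)} = \sqrt{\frac{1}{\left(32 + 129\right) \left(-45461\right)} - 24 \left(4 - 93\right)} = \sqrt{\frac{1}{161} \left(- \frac{1}{45461}\right) - -2136} = \sqrt{\frac{1}{161} \left(- \frac{1}{45461}\right) + 2136} = \sqrt{- \frac{1}{7319221} + 2136} = \sqrt{\frac{15633856055}{7319221}} = \frac{\sqrt{677086671885995}}{563017}$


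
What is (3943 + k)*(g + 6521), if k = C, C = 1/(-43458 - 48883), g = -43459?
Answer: -13449146559156/92341 ≈ -1.4565e+8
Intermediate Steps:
C = -1/92341 (C = 1/(-92341) = -1/92341 ≈ -1.0829e-5)
k = -1/92341 ≈ -1.0829e-5
(3943 + k)*(g + 6521) = (3943 - 1/92341)*(-43459 + 6521) = (364100562/92341)*(-36938) = -13449146559156/92341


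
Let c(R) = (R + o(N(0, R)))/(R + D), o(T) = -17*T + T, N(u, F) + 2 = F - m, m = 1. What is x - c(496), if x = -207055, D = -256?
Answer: -1035121/5 ≈ -2.0702e+5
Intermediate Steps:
N(u, F) = -3 + F (N(u, F) = -2 + (F - 1*1) = -2 + (F - 1) = -2 + (-1 + F) = -3 + F)
o(T) = -16*T
c(R) = (48 - 15*R)/(-256 + R) (c(R) = (R - 16*(-3 + R))/(R - 256) = (R + (48 - 16*R))/(-256 + R) = (48 - 15*R)/(-256 + R))
x - c(496) = -207055 - 3*(16 - 5*496)/(-256 + 496) = -207055 - 3*(16 - 2480)/240 = -207055 - 3*(-2464)/240 = -207055 - 1*(-154/5) = -207055 + 154/5 = -1035121/5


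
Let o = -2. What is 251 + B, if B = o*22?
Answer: 207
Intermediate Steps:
B = -44 (B = -2*22 = -44)
251 + B = 251 - 44 = 207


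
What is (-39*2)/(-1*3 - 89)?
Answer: 39/46 ≈ 0.84783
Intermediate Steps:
(-39*2)/(-1*3 - 89) = -78/(-3 - 89) = -78/(-92) = -78*(-1/92) = 39/46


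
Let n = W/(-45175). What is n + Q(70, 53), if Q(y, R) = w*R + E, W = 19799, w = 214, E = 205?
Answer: 40124302/3475 ≈ 11547.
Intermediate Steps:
Q(y, R) = 205 + 214*R (Q(y, R) = 214*R + 205 = 205 + 214*R)
n = -1523/3475 (n = 19799/(-45175) = 19799*(-1/45175) = -1523/3475 ≈ -0.43827)
n + Q(70, 53) = -1523/3475 + (205 + 214*53) = -1523/3475 + (205 + 11342) = -1523/3475 + 11547 = 40124302/3475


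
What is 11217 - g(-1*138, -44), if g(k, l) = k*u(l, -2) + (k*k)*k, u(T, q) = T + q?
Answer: 2632941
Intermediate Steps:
g(k, l) = k**3 + k*(-2 + l) (g(k, l) = k*(l - 2) + (k*k)*k = k*(-2 + l) + k**2*k = k*(-2 + l) + k**3 = k**3 + k*(-2 + l))
11217 - g(-1*138, -44) = 11217 - (-1*138)*(-2 - 44 + (-1*138)**2) = 11217 - (-138)*(-2 - 44 + (-138)**2) = 11217 - (-138)*(-2 - 44 + 19044) = 11217 - (-138)*18998 = 11217 - 1*(-2621724) = 11217 + 2621724 = 2632941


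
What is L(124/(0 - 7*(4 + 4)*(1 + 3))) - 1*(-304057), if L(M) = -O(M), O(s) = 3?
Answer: 304054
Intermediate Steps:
L(M) = -3 (L(M) = -1*3 = -3)
L(124/(0 - 7*(4 + 4)*(1 + 3))) - 1*(-304057) = -3 - 1*(-304057) = -3 + 304057 = 304054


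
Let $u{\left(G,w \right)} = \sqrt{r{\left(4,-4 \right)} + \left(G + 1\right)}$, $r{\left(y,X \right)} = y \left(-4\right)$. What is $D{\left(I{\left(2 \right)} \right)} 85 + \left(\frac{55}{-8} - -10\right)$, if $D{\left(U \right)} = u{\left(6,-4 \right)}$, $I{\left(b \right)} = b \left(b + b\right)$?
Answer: $\frac{25}{8} + 255 i \approx 3.125 + 255.0 i$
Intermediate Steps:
$r{\left(y,X \right)} = - 4 y$
$I{\left(b \right)} = 2 b^{2}$ ($I{\left(b \right)} = b 2 b = 2 b^{2}$)
$u{\left(G,w \right)} = \sqrt{-15 + G}$ ($u{\left(G,w \right)} = \sqrt{\left(-4\right) 4 + \left(G + 1\right)} = \sqrt{-16 + \left(1 + G\right)} = \sqrt{-15 + G}$)
$D{\left(U \right)} = 3 i$ ($D{\left(U \right)} = \sqrt{-15 + 6} = \sqrt{-9} = 3 i$)
$D{\left(I{\left(2 \right)} \right)} 85 + \left(\frac{55}{-8} - -10\right) = 3 i 85 + \left(\frac{55}{-8} - -10\right) = 255 i + \left(55 \left(- \frac{1}{8}\right) + 10\right) = 255 i + \left(- \frac{55}{8} + 10\right) = 255 i + \frac{25}{8} = \frac{25}{8} + 255 i$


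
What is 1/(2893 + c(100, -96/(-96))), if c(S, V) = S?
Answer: 1/2993 ≈ 0.00033411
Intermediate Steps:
1/(2893 + c(100, -96/(-96))) = 1/(2893 + 100) = 1/2993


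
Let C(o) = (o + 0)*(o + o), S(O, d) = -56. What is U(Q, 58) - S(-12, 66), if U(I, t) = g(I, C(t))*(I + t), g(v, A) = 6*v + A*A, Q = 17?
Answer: 3394956506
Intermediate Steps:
C(o) = 2*o² (C(o) = o*(2*o) = 2*o²)
g(v, A) = A² + 6*v (g(v, A) = 6*v + A² = A² + 6*v)
U(I, t) = (I + t)*(4*t⁴ + 6*I) (U(I, t) = ((2*t²)² + 6*I)*(I + t) = (4*t⁴ + 6*I)*(I + t) = (I + t)*(4*t⁴ + 6*I))
U(Q, 58) - S(-12, 66) = 2*(17 + 58)*(2*58⁴ + 3*17) - 1*(-56) = 2*75*(2*11316496 + 51) + 56 = 2*75*(22632992 + 51) + 56 = 2*75*22633043 + 56 = 3394956450 + 56 = 3394956506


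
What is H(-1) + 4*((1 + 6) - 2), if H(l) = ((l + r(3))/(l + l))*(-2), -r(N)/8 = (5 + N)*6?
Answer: -365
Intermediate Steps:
r(N) = -240 - 48*N (r(N) = -8*(5 + N)*6 = -8*(30 + 6*N) = -240 - 48*N)
H(l) = -(-384 + l)/l (H(l) = ((l + (-240 - 48*3))/(l + l))*(-2) = ((l + (-240 - 144))/((2*l)))*(-2) = ((l - 384)*(1/(2*l)))*(-2) = ((-384 + l)*(1/(2*l)))*(-2) = ((-384 + l)/(2*l))*(-2) = -(-384 + l)/l)
H(-1) + 4*((1 + 6) - 2) = (384 - 1*(-1))/(-1) + 4*((1 + 6) - 2) = -(384 + 1) + 4*(7 - 2) = -1*385 + 4*5 = -385 + 20 = -365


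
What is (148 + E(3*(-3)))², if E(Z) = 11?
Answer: 25281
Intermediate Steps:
(148 + E(3*(-3)))² = (148 + 11)² = 159² = 25281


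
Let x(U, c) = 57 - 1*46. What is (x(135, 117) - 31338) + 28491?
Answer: -2836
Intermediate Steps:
x(U, c) = 11 (x(U, c) = 57 - 46 = 11)
(x(135, 117) - 31338) + 28491 = (11 - 31338) + 28491 = -31327 + 28491 = -2836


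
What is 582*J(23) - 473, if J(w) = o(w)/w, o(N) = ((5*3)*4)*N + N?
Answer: 35029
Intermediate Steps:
o(N) = 61*N (o(N) = (15*4)*N + N = 60*N + N = 61*N)
J(w) = 61 (J(w) = (61*w)/w = 61)
582*J(23) - 473 = 582*61 - 473 = 35502 - 473 = 35029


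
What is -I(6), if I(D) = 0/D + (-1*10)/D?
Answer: 5/3 ≈ 1.6667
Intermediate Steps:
I(D) = -10/D (I(D) = 0 - 10/D = -10/D)
-I(6) = -(-10)/6 = -1*(-5/3) = 5/3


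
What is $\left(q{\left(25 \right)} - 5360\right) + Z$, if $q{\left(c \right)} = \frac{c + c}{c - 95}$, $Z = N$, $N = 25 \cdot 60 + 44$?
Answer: $- \frac{26717}{7} \approx -3816.7$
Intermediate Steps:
$N = 1544$ ($N = 1500 + 44 = 1544$)
$Z = 1544$
$q{\left(c \right)} = \frac{2 c}{-95 + c}$
$\left(q{\left(25 \right)} - 5360\right) + Z = \left(2 \cdot 25 \frac{1}{-95 + 25} - 5360\right) + 1544 = \left(2 \cdot 25 \frac{1}{-70} - 5360\right) + 1544 = \left(2 \cdot 25 \left(- \frac{1}{70}\right) - 5360\right) + 1544 = \left(- \frac{5}{7} - 5360\right) + 1544 = - \frac{37525}{7} + 1544 = - \frac{26717}{7}$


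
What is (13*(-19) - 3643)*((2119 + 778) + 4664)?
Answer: -29412290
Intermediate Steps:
(13*(-19) - 3643)*((2119 + 778) + 4664) = (-247 - 3643)*(2897 + 4664) = -3890*7561 = -29412290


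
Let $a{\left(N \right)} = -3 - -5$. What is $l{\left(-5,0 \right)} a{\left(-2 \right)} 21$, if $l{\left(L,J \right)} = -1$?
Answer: $-42$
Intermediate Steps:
$a{\left(N \right)} = 2$ ($a{\left(N \right)} = -3 + 5 = 2$)
$l{\left(-5,0 \right)} a{\left(-2 \right)} 21 = \left(-1\right) 2 \cdot 21 = \left(-2\right) 21 = -42$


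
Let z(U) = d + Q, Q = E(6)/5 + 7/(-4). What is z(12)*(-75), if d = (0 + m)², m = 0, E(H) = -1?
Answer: 585/4 ≈ 146.25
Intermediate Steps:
d = 0 (d = (0 + 0)² = 0² = 0)
Q = -39/20 (Q = -1/5 + 7/(-4) = -1*⅕ + 7*(-¼) = -⅕ - 7/4 = -39/20 ≈ -1.9500)
z(U) = -39/20 (z(U) = 0 - 39/20 = -39/20)
z(12)*(-75) = -39/20*(-75) = 585/4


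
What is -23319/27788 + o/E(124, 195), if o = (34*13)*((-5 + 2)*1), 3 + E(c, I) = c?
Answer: -39668487/3362348 ≈ -11.798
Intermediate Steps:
E(c, I) = -3 + c
o = -1326 (o = 442*(-3*1) = 442*(-3) = -1326)
-23319/27788 + o/E(124, 195) = -23319/27788 - 1326/(-3 + 124) = -23319*1/27788 - 1326/121 = -23319/27788 - 1326*1/121 = -23319/27788 - 1326/121 = -39668487/3362348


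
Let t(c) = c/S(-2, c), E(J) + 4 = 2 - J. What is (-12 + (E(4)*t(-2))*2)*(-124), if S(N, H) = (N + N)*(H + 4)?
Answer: 1860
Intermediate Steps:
S(N, H) = 2*N*(4 + H) (S(N, H) = (2*N)*(4 + H) = 2*N*(4 + H))
E(J) = -2 - J (E(J) = -4 + (2 - J) = -2 - J)
t(c) = c/(-16 - 4*c) (t(c) = c/((2*(-2)*(4 + c))) = c/(-16 - 4*c))
(-12 + (E(4)*t(-2))*2)*(-124) = (-12 + ((-2 - 1*4)*(-1*(-2)/(16 + 4*(-2))))*2)*(-124) = (-12 + ((-2 - 4)*(-1*(-2)/(16 - 8)))*2)*(-124) = (-12 - (-6)*(-2)/8*2)*(-124) = (-12 - 6*1/4*2)*(-124) = (-12 - 3/2*2)*(-124) = (-12 - 3)*(-124) = -15*(-124) = 1860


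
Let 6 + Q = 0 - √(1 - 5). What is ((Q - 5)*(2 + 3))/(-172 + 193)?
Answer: -55/21 - 10*I/21 ≈ -2.619 - 0.47619*I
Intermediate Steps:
Q = -6 - 2*I (Q = -6 + (0 - √(1 - 5)) = -6 + (0 - √(-4)) = -6 + (0 - 2*I) = -6 - 2*I ≈ -6.0 - 2.0*I)
((Q - 5)*(2 + 3))/(-172 + 193) = (((-6 - 2*I) - 5)*(2 + 3))/(-172 + 193) = ((-11 - 2*I)*5)/21 = (-55 - 10*I)*(1/21) = -55/21 - 10*I/21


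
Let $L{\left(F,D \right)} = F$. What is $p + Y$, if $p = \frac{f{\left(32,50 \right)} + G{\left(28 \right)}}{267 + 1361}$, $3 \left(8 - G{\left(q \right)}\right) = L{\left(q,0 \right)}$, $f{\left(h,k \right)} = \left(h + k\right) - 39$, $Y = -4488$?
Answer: $- \frac{21919267}{4884} \approx -4488.0$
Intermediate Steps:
$f{\left(h,k \right)} = -39 + h + k$
$G{\left(q \right)} = 8 - \frac{q}{3}$
$p = \frac{125}{4884}$ ($p = \frac{\left(-39 + 32 + 50\right) + \left(8 - \frac{28}{3}\right)}{267 + 1361} = \frac{43 + \left(8 - \frac{28}{3}\right)}{1628} = \left(43 - \frac{4}{3}\right) \frac{1}{1628} = \frac{125}{3} \cdot \frac{1}{1628} = \frac{125}{4884} \approx 0.025594$)
$p + Y = \frac{125}{4884} - 4488 = - \frac{21919267}{4884}$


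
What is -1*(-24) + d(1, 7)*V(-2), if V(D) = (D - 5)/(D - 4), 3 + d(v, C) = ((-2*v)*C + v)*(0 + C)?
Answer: -257/3 ≈ -85.667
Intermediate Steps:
d(v, C) = -3 + C*(v - 2*C*v) (d(v, C) = -3 + ((-2*v)*C + v)*(0 + C) = -3 + (-2*C*v + v)*C = -3 + (v - 2*C*v)*C = -3 + C*(v - 2*C*v))
V(D) = (-5 + D)/(-4 + D)
-1*(-24) + d(1, 7)*V(-2) = -1*(-24) + (-3 + 7*1 - 2*1*7²)*((-5 - 2)/(-4 - 2)) = 24 + (-3 + 7 - 2*1*49)*(-7/(-6)) = 24 + (-3 + 7 - 98)*(-⅙*(-7)) = 24 - 94*7/6 = 24 - 329/3 = -257/3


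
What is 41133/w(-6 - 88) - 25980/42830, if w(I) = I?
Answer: -176416851/402602 ≈ -438.19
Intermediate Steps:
41133/w(-6 - 88) - 25980/42830 = 41133/(-6 - 88) - 25980/42830 = 41133/(-94) - 25980*1/42830 = 41133*(-1/94) - 2598/4283 = -41133/94 - 2598/4283 = -176416851/402602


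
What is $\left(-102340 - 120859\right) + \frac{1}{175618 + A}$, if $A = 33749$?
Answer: $- \frac{46730505032}{209367} \approx -2.232 \cdot 10^{5}$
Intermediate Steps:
$\left(-102340 - 120859\right) + \frac{1}{175618 + A} = \left(-102340 - 120859\right) + \frac{1}{175618 + 33749} = -223199 + \frac{1}{209367} = - \frac{46730505032}{209367}$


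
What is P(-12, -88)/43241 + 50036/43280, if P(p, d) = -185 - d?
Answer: 539852129/467867620 ≈ 1.1539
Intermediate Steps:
P(-12, -88)/43241 + 50036/43280 = (-185 - 1*(-88))/43241 + 50036/43280 = (-185 + 88)*(1/43241) + 50036*(1/43280) = -97*1/43241 + 12509/10820 = -97/43241 + 12509/10820 = 539852129/467867620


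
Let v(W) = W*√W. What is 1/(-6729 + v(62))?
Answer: -6729/45041113 - 62*√62/45041113 ≈ -0.00016024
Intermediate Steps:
v(W) = W^(3/2)
1/(-6729 + v(62)) = 1/(-6729 + 62^(3/2)) = 1/(-6729 + 62*√62)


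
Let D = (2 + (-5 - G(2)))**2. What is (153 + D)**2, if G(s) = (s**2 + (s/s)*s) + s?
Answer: 75076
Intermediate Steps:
G(s) = s**2 + 2*s (G(s) = (s**2 + 1*s) + s = (s**2 + s) + s = (s + s**2) + s = s**2 + 2*s)
D = 121 (D = (2 + (-5 - 2*(2 + 2)))**2 = (2 + (-5 - 2*4))**2 = (2 + (-5 - 1*8))**2 = (2 + (-5 - 8))**2 = (2 - 13)**2 = (-11)**2 = 121)
(153 + D)**2 = (153 + 121)**2 = 274**2 = 75076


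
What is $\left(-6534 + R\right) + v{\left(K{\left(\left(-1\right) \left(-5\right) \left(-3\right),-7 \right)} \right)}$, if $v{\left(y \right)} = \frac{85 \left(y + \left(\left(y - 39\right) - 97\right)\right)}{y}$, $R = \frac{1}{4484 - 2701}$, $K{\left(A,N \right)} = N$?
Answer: $- \frac{58817597}{12481} \approx -4712.6$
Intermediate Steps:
$R = \frac{1}{1783} \approx 0.00056085$
$v{\left(y \right)} = \frac{-11560 + 170 y}{y}$ ($v{\left(y \right)} = \frac{85 \left(y + \left(\left(y - 39\right) - 97\right)\right)}{y} = \frac{85 \left(y + \left(\left(-39 + y\right) - 97\right)\right)}{y} = \frac{85 \left(y + \left(-136 + y\right)\right)}{y} = \frac{85 \left(-136 + 2 y\right)}{y} = \frac{-11560 + 170 y}{y}$)
$\left(-6534 + R\right) + v{\left(K{\left(\left(-1\right) \left(-5\right) \left(-3\right),-7 \right)} \right)} = \left(-6534 + \frac{1}{1783}\right) - \left(-170 + \frac{11560}{-7}\right) = - \frac{11650121}{1783} + \left(170 - - \frac{11560}{7}\right) = - \frac{11650121}{1783} + \left(170 + \frac{11560}{7}\right) = - \frac{11650121}{1783} + \frac{12750}{7} = - \frac{58817597}{12481}$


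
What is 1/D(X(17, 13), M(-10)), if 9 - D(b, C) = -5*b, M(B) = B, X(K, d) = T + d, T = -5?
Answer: 1/49 ≈ 0.020408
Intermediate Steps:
X(K, d) = -5 + d
D(b, C) = 9 + 5*b (D(b, C) = 9 - (-5)*b = 9 + 5*b)
1/D(X(17, 13), M(-10)) = 1/(9 + 5*(-5 + 13)) = 1/(9 + 5*8) = 1/(9 + 40) = 1/49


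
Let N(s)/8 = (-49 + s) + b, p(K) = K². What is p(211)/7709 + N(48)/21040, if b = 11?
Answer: 11716732/2027467 ≈ 5.7790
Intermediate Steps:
N(s) = -304 + 8*s (N(s) = 8*((-49 + s) + 11) = 8*(-38 + s) = -304 + 8*s)
p(211)/7709 + N(48)/21040 = 211²/7709 + (-304 + 8*48)/21040 = 44521*(1/7709) + (-304 + 384)*(1/21040) = 44521/7709 + 80*(1/21040) = 44521/7709 + 1/263 = 11716732/2027467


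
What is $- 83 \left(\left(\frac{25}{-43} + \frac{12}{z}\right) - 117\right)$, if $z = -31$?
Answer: $\frac{13051916}{1333} \approx 9791.4$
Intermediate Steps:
$- 83 \left(\left(\frac{25}{-43} + \frac{12}{z}\right) - 117\right) = - 83 \left(\left(\frac{25}{-43} + \frac{12}{-31}\right) - 117\right) = - 83 \left(\left(25 \left(- \frac{1}{43}\right) + 12 \left(- \frac{1}{31}\right)\right) - 117\right) = - 83 \left(\left(- \frac{25}{43} - \frac{12}{31}\right) - 117\right) = - 83 \left(- \frac{1291}{1333} - 117\right) = \left(-83\right) \left(- \frac{157252}{1333}\right) = \frac{13051916}{1333}$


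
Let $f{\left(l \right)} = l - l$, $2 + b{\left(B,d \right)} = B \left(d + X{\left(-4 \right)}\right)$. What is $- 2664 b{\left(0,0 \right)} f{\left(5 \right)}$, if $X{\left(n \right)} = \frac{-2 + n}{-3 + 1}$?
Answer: $0$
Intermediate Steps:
$X{\left(n \right)} = 1 - \frac{n}{2}$ ($X{\left(n \right)} = \frac{-2 + n}{-2} = \left(-2 + n\right) \left(- \frac{1}{2}\right) = 1 - \frac{n}{2}$)
$b{\left(B,d \right)} = -2 + B \left(3 + d\right)$ ($b{\left(B,d \right)} = -2 + B \left(d + \left(1 - -2\right)\right) = -2 + B \left(d + \left(1 + 2\right)\right) = -2 + B \left(d + 3\right) = -2 + B \left(3 + d\right)$)
$f{\left(l \right)} = 0$
$- 2664 b{\left(0,0 \right)} f{\left(5 \right)} = - 2664 \left(-2 + 3 \cdot 0 + 0 \cdot 0\right) 0 = - 2664 \left(-2 + 0 + 0\right) 0 = - 2664 \left(\left(-2\right) 0\right) = \left(-2664\right) 0 = 0$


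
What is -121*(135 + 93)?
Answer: -27588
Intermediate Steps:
-121*(135 + 93) = -121*228 = -27588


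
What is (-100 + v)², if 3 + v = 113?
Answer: 100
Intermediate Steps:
v = 110 (v = -3 + 113 = 110)
(-100 + v)² = (-100 + 110)² = 10² = 100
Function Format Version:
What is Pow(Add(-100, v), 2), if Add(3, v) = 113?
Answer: 100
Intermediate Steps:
v = 110 (v = Add(-3, 113) = 110)
Pow(Add(-100, v), 2) = Pow(Add(-100, 110), 2) = Pow(10, 2) = 100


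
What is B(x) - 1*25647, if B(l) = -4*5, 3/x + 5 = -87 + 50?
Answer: -25667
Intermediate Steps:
x = -1/14 (x = 3/(-5 + (-87 + 50)) = 3/(-5 - 37) = 3/(-42) = 3*(-1/42) = -1/14 ≈ -0.071429)
B(l) = -20
B(x) - 1*25647 = -20 - 1*25647 = -20 - 25647 = -25667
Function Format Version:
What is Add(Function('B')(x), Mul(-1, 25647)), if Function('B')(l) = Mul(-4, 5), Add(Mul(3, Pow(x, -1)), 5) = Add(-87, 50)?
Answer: -25667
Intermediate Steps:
x = Rational(-1, 14) (x = Mul(3, Pow(Add(-5, Add(-87, 50)), -1)) = Mul(3, Pow(Add(-5, -37), -1)) = Mul(3, Pow(-42, -1)) = Mul(3, Rational(-1, 42)) = Rational(-1, 14) ≈ -0.071429)
Function('B')(l) = -20
Add(Function('B')(x), Mul(-1, 25647)) = Add(-20, Mul(-1, 25647)) = Add(-20, -25647) = -25667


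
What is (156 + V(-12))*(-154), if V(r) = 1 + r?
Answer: -22330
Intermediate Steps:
(156 + V(-12))*(-154) = (156 + (1 - 12))*(-154) = (156 - 11)*(-154) = 145*(-154) = -22330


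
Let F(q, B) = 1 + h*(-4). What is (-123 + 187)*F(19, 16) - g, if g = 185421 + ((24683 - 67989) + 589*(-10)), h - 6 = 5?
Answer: -138977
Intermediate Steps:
h = 11 (h = 6 + 5 = 11)
F(q, B) = -43 (F(q, B) = 1 + 11*(-4) = 1 - 44 = -43)
g = 136225 (g = 185421 + (-43306 - 5890) = 185421 - 49196 = 136225)
(-123 + 187)*F(19, 16) - g = (-123 + 187)*(-43) - 1*136225 = 64*(-43) - 136225 = -2752 - 136225 = -138977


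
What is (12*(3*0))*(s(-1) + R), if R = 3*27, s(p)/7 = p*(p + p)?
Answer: 0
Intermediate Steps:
s(p) = 14*p² (s(p) = 7*(p*(p + p)) = 7*(p*(2*p)) = 7*(2*p²) = 14*p²)
R = 81
(12*(3*0))*(s(-1) + R) = (12*(3*0))*(14*(-1)² + 81) = (12*0)*(14*1 + 81) = 0*(14 + 81) = 0*95 = 0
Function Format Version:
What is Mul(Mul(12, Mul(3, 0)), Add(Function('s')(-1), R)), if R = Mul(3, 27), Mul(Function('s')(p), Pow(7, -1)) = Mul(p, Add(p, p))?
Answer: 0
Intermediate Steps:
Function('s')(p) = Mul(14, Pow(p, 2)) (Function('s')(p) = Mul(7, Mul(p, Add(p, p))) = Mul(7, Mul(p, Mul(2, p))) = Mul(7, Mul(2, Pow(p, 2))) = Mul(14, Pow(p, 2)))
R = 81
Mul(Mul(12, Mul(3, 0)), Add(Function('s')(-1), R)) = Mul(Mul(12, Mul(3, 0)), Add(Mul(14, Pow(-1, 2)), 81)) = Mul(Mul(12, 0), Add(Mul(14, 1), 81)) = Mul(0, Add(14, 81)) = Mul(0, 95) = 0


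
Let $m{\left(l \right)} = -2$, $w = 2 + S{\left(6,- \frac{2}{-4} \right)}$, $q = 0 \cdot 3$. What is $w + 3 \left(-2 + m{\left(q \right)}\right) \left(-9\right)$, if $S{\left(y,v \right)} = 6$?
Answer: $116$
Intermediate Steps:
$q = 0$
$w = 8$ ($w = 2 + 6 = 8$)
$w + 3 \left(-2 + m{\left(q \right)}\right) \left(-9\right) = 8 + 3 \left(-2 - 2\right) \left(-9\right) = 8 + 3 \left(-4\right) \left(-9\right) = 8 - -108 = 8 + 108 = 116$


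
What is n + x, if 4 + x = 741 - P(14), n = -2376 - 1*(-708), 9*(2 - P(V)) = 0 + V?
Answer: -8383/9 ≈ -931.44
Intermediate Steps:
P(V) = 2 - V/9 (P(V) = 2 - (0 + V)/9 = 2 - V/9)
n = -1668 (n = -2376 + 708 = -1668)
x = 6629/9 (x = -4 + (741 - (2 - 1/9*14)) = -4 + (741 - (2 - 14/9)) = -4 + (741 - 1*4/9) = -4 + (741 - 4/9) = -4 + 6665/9 = 6629/9 ≈ 736.56)
n + x = -1668 + 6629/9 = -8383/9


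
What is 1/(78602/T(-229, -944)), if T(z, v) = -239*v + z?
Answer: 225387/78602 ≈ 2.8674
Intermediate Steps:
T(z, v) = z - 239*v
1/(78602/T(-229, -944)) = 1/(78602/(-229 - 239*(-944))) = 1/(78602/(-229 + 225616)) = 1/(78602/225387) = 225387/78602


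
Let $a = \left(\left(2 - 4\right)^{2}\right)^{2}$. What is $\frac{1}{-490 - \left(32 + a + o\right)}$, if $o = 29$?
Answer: $- \frac{1}{567} \approx -0.0017637$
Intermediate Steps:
$a = 16$ ($a = \left(\left(-2\right)^{2}\right)^{2} = 4^{2} = 16$)
$\frac{1}{-490 - \left(32 + a + o\right)} = \frac{1}{-490 + \left(\left(77 - \left(\left(-8 + 29\right) + 16\right)\right) - 117\right)} = \frac{1}{-490 + \left(\left(77 - \left(21 + 16\right)\right) - 117\right)} = \frac{1}{-490 + \left(\left(77 - 37\right) - 117\right)} = \frac{1}{-490 + \left(40 - 117\right)} = \frac{1}{-490 - 77} = \frac{1}{-567} = - \frac{1}{567}$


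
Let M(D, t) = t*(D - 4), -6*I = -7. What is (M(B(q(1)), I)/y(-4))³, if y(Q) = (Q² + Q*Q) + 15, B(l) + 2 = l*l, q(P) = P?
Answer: -42875/22425768 ≈ -0.0019119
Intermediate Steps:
B(l) = -2 + l² (B(l) = -2 + l*l = -2 + l²)
I = 7/6 (I = -⅙*(-7) = 7/6 ≈ 1.1667)
M(D, t) = t*(-4 + D)
y(Q) = 15 + 2*Q² (y(Q) = (Q² + Q²) + 15 = 2*Q² + 15 = 15 + 2*Q²)
(M(B(q(1)), I)/y(-4))³ = ((7*(-4 + (-2 + 1²))/6)/(15 + 2*(-4)²))³ = ((7*(-4 + (-2 + 1))/6)/(15 + 2*16))³ = ((7*(-4 - 1)/6)/(15 + 32))³ = (((7/6)*(-5))/47)³ = (-35/6*1/47)³ = (-35/282)³ = -42875/22425768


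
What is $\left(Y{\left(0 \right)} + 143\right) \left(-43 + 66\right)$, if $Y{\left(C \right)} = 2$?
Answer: $3335$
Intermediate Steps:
$\left(Y{\left(0 \right)} + 143\right) \left(-43 + 66\right) = \left(2 + 143\right) \left(-43 + 66\right) = 145 \cdot 23 = 3335$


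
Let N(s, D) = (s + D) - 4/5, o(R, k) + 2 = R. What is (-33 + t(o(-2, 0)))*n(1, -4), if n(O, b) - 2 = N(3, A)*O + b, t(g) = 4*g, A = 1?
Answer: -294/5 ≈ -58.800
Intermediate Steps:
o(R, k) = -2 + R
N(s, D) = -4/5 + D + s (N(s, D) = (D + s) - 4*1/5 = (D + s) - 4/5 = -4/5 + D + s)
n(O, b) = 2 + b + 16*O/5 (n(O, b) = 2 + ((-4/5 + 1 + 3)*O + b) = 2 + (16*O/5 + b) = 2 + (b + 16*O/5) = 2 + b + 16*O/5)
(-33 + t(o(-2, 0)))*n(1, -4) = (-33 + 4*(-2 - 2))*(2 - 4 + (16/5)*1) = (-33 + 4*(-4))*(2 - 4 + 16/5) = (-33 - 16)*(6/5) = -49*6/5 = -294/5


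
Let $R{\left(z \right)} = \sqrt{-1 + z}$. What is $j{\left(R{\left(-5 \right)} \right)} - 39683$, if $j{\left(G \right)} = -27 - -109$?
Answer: $-39601$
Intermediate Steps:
$j{\left(G \right)} = 82$ ($j{\left(G \right)} = -27 + 109 = 82$)
$j{\left(R{\left(-5 \right)} \right)} - 39683 = 82 - 39683 = -39601$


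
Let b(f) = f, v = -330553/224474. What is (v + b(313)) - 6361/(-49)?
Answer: 4854439755/10999226 ≈ 441.34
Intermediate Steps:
v = -330553/224474 (v = -330553*1/224474 = -330553/224474 ≈ -1.4726)
(v + b(313)) - 6361/(-49) = (-330553/224474 + 313) - 6361/(-49) = 69929809/224474 - 6361*(-1/49) = 69929809/224474 + 6361/49 = 4854439755/10999226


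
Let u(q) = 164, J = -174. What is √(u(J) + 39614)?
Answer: √39778 ≈ 199.44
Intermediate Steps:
√(u(J) + 39614) = √(164 + 39614) = √39778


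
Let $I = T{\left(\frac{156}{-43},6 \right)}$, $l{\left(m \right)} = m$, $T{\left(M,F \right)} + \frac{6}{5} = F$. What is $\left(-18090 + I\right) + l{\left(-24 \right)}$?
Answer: $- \frac{90546}{5} \approx -18109.0$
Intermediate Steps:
$T{\left(M,F \right)} = - \frac{6}{5} + F$
$I = \frac{24}{5}$ ($I = - \frac{6}{5} + 6 = \frac{24}{5} \approx 4.8$)
$\left(-18090 + I\right) + l{\left(-24 \right)} = \left(-18090 + \frac{24}{5}\right) - 24 = - \frac{90426}{5} - 24 = - \frac{90546}{5}$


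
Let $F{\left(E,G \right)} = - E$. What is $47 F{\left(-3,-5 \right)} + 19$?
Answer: $160$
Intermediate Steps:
$47 F{\left(-3,-5 \right)} + 19 = 47 \left(\left(-1\right) \left(-3\right)\right) + 19 = 47 \cdot 3 + 19 = 141 + 19 = 160$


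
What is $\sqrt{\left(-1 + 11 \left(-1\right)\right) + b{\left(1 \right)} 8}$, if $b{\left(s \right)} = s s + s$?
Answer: $2$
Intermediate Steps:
$b{\left(s \right)} = s + s^{2}$ ($b{\left(s \right)} = s^{2} + s = s + s^{2}$)
$\sqrt{\left(-1 + 11 \left(-1\right)\right) + b{\left(1 \right)} 8} = \sqrt{\left(-1 + 11 \left(-1\right)\right) + 1 \left(1 + 1\right) 8} = \sqrt{\left(-1 - 11\right) + 1 \cdot 2 \cdot 8} = \sqrt{-12 + 2 \cdot 8} = \sqrt{-12 + 16} = \sqrt{4} = 2$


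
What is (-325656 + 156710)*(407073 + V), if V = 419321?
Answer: -139615960724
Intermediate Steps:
(-325656 + 156710)*(407073 + V) = (-325656 + 156710)*(407073 + 419321) = -168946*826394 = -139615960724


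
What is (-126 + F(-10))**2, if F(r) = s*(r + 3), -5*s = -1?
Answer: 405769/25 ≈ 16231.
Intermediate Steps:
s = 1/5 (s = -1/5*(-1) = 1/5 ≈ 0.20000)
F(r) = 3/5 + r/5 (F(r) = (r + 3)/5 = (3 + r)/5 = 3/5 + r/5)
(-126 + F(-10))**2 = (-126 + (3/5 + (1/5)*(-10)))**2 = (-126 + (3/5 - 2))**2 = (-126 - 7/5)**2 = (-637/5)**2 = 405769/25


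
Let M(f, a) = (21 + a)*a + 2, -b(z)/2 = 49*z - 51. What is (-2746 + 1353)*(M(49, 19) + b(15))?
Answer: 844158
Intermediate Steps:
b(z) = 102 - 98*z (b(z) = -2*(49*z - 51) = -2*(-51 + 49*z) = 102 - 98*z)
M(f, a) = 2 + a*(21 + a) (M(f, a) = a*(21 + a) + 2 = 2 + a*(21 + a))
(-2746 + 1353)*(M(49, 19) + b(15)) = (-2746 + 1353)*((2 + 19**2 + 21*19) + (102 - 98*15)) = -1393*((2 + 361 + 399) + (102 - 1470)) = -1393*(762 - 1368) = -1393*(-606) = 844158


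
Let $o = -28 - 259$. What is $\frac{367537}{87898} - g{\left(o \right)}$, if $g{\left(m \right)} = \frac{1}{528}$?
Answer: $\frac{96985819}{23205072} \approx 4.1795$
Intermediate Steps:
$o = -287$ ($o = -28 - 259 = -287$)
$g{\left(m \right)} = \frac{1}{528}$
$\frac{367537}{87898} - g{\left(o \right)} = \frac{367537}{87898} - \frac{1}{528} = \frac{96985819}{23205072}$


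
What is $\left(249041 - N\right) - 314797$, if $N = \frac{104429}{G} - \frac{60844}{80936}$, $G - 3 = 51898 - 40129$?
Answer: $- \frac{7832330613191}{119097324} \approx -65764.0$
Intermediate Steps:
$G = 11772$ ($G = 3 + \left(51898 - 40129\right) = 3 + 11769 = 11772$)
$N = \frac{966976247}{119097324}$ ($N = \frac{104429}{11772} - \frac{60844}{80936} = 104429 \cdot \frac{1}{11772} - \frac{15211}{20234} = \frac{104429}{11772} - \frac{15211}{20234} = \frac{966976247}{119097324} \approx 8.1192$)
$\left(249041 - N\right) - 314797 = \left(249041 - \frac{966976247}{119097324}\right) - 314797 = \frac{29659149690037}{119097324} - 314797 = - \frac{7832330613191}{119097324}$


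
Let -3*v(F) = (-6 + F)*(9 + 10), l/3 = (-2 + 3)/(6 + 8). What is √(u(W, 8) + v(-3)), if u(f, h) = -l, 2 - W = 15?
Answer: √11130/14 ≈ 7.5356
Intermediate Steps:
W = -13 (W = 2 - 1*15 = 2 - 15 = -13)
l = 3/14 (l = 3*((-2 + 3)/(6 + 8)) = 3*(1/14) = 3/14 ≈ 0.21429)
v(F) = 38 - 19*F/3 (v(F) = -(-6 + F)*(9 + 10)/3 = -(-6 + F)*19/3 = -(-114 + 19*F)/3 = 38 - 19*F/3)
u(f, h) = -3/14 (u(f, h) = -1*3/14 = -3/14)
√(u(W, 8) + v(-3)) = √(-3/14 + (38 - 19/3*(-3))) = √(-3/14 + (38 + 19)) = √(-3/14 + 57) = √(795/14) = √11130/14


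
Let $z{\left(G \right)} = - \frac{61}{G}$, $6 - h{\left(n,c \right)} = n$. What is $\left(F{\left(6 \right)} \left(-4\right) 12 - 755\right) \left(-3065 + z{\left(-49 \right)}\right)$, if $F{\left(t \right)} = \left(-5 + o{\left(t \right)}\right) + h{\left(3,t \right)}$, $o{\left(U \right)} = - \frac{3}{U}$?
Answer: $\frac{95328740}{49} \approx 1.9455 \cdot 10^{6}$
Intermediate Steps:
$h{\left(n,c \right)} = 6 - n$
$F{\left(t \right)} = -2 - \frac{3}{t}$ ($F{\left(t \right)} = \left(-5 - \frac{3}{t}\right) + \left(6 - 3\right) = \left(-5 - \frac{3}{t}\right) + 3 = -2 - \frac{3}{t}$)
$\left(F{\left(6 \right)} \left(-4\right) 12 - 755\right) \left(-3065 + z{\left(-49 \right)}\right) = \left(\left(-2 - \frac{3}{6}\right) \left(-4\right) 12 - 755\right) \left(-3065 - \frac{61}{-49}\right) = \left(\left(-2 - \frac{1}{2}\right) \left(-4\right) 12 - 755\right) \left(-3065 - - \frac{61}{49}\right) = \left(\left(-2 - \frac{1}{2}\right) \left(-4\right) 12 - 755\right) \left(-3065 + \frac{61}{49}\right) = \left(\left(- \frac{5}{2}\right) \left(-4\right) 12 - 755\right) \left(- \frac{150124}{49}\right) = \left(10 \cdot 12 - 755\right) \left(- \frac{150124}{49}\right) = \left(120 - 755\right) \left(- \frac{150124}{49}\right) = \left(-635\right) \left(- \frac{150124}{49}\right) = \frac{95328740}{49}$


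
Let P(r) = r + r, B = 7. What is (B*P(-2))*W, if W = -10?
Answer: 280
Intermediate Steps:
P(r) = 2*r
(B*P(-2))*W = (7*(2*(-2)))*(-10) = (7*(-4))*(-10) = -28*(-10) = 280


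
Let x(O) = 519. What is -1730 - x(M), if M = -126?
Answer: -2249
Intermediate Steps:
-1730 - x(M) = -1730 - 1*519 = -1730 - 519 = -2249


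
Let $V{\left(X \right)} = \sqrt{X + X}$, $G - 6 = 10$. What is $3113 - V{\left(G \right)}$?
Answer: $3113 - 4 \sqrt{2} \approx 3107.3$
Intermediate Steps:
$G = 16$ ($G = 6 + 10 = 16$)
$V{\left(X \right)} = \sqrt{2} \sqrt{X}$ ($V{\left(X \right)} = \sqrt{2 X} = \sqrt{2} \sqrt{X}$)
$3113 - V{\left(G \right)} = 3113 - \sqrt{2} \sqrt{16} = 3113 - \sqrt{2} \cdot 4 = 3113 - 4 \sqrt{2}$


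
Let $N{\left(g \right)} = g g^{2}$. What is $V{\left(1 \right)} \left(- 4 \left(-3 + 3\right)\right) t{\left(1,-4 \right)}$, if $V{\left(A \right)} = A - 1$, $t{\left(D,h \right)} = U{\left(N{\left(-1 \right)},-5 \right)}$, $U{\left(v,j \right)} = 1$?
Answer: $0$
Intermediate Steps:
$N{\left(g \right)} = g^{3}$
$t{\left(D,h \right)} = 1$
$V{\left(A \right)} = -1 + A$
$V{\left(1 \right)} \left(- 4 \left(-3 + 3\right)\right) t{\left(1,-4 \right)} = \left(-1 + 1\right) \left(- 4 \left(-3 + 3\right)\right) 1 = 0 \left(\left(-4\right) 0\right) 1 = 0 \cdot 0 \cdot 1 = 0 \cdot 1 = 0$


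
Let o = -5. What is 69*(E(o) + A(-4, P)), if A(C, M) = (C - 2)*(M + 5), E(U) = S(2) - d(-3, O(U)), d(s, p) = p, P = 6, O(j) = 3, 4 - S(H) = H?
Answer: -4623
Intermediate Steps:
S(H) = 4 - H
E(U) = -1 (E(U) = (4 - 1*2) - 1*3 = (4 - 2) - 3 = 2 - 3 = -1)
A(C, M) = (-2 + C)*(5 + M)
69*(E(o) + A(-4, P)) = 69*(-1 + (-10 - 2*6 + 5*(-4) - 4*6)) = 69*(-1 + (-10 - 12 - 20 - 24)) = 69*(-1 - 66) = 69*(-67) = -4623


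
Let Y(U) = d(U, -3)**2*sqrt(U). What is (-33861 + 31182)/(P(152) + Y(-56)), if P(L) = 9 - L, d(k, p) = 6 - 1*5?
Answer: 127699/6835 + 1786*I*sqrt(14)/6835 ≈ 18.683 + 0.9777*I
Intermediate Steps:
d(k, p) = 1 (d(k, p) = 6 - 5 = 1)
Y(U) = sqrt(U) (Y(U) = 1**2*sqrt(U) = 1*sqrt(U) = sqrt(U))
(-33861 + 31182)/(P(152) + Y(-56)) = (-33861 + 31182)/((9 - 1*152) + sqrt(-56)) = -2679/((9 - 152) + 2*I*sqrt(14)) = -2679/(-143 + 2*I*sqrt(14))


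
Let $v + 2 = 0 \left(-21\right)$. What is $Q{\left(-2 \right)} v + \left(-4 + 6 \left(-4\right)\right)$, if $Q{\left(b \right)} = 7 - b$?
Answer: $-46$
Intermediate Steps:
$v = -2$ ($v = -2 + 0 \left(-21\right) = -2 + 0 = -2$)
$Q{\left(-2 \right)} v + \left(-4 + 6 \left(-4\right)\right) = \left(7 - -2\right) \left(-2\right) + \left(-4 + 6 \left(-4\right)\right) = \left(7 + 2\right) \left(-2\right) - 28 = 9 \left(-2\right) - 28 = -18 - 28 = -46$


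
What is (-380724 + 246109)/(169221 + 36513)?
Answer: -134615/205734 ≈ -0.65432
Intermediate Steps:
(-380724 + 246109)/(169221 + 36513) = -134615/205734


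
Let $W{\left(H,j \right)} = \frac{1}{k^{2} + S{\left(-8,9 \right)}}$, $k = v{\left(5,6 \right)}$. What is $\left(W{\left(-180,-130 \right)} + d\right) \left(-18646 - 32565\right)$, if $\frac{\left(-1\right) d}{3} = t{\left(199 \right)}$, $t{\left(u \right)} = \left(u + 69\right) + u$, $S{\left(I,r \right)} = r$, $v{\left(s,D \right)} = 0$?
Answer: $\frac{645668288}{9} \approx 7.1741 \cdot 10^{7}$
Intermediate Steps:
$k = 0$
$t{\left(u \right)} = 69 + 2 u$ ($t{\left(u \right)} = \left(69 + u\right) + u = 69 + 2 u$)
$d = -1401$ ($d = - 3 \left(69 + 2 \cdot 199\right) = - 3 \left(69 + 398\right) = \left(-3\right) 467 = -1401$)
$W{\left(H,j \right)} = \frac{1}{9}$ ($W{\left(H,j \right)} = \frac{1}{0^{2} + 9} = \frac{1}{0 + 9} = \frac{1}{9}$)
$\left(W{\left(-180,-130 \right)} + d\right) \left(-18646 - 32565\right) = \left(\frac{1}{9} - 1401\right) \left(-18646 - 32565\right) = \left(- \frac{12608}{9}\right) \left(-51211\right) = \frac{645668288}{9}$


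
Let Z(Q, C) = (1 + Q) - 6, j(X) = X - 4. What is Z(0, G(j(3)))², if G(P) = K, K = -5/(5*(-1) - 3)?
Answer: 25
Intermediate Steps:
j(X) = -4 + X
K = 5/8 (K = -5/(-5 - 3) = -5/(-8) = -5*(-⅛) = 5/8 ≈ 0.62500)
G(P) = 5/8
Z(Q, C) = -5 + Q
Z(0, G(j(3)))² = (-5 + 0)² = (-5)² = 25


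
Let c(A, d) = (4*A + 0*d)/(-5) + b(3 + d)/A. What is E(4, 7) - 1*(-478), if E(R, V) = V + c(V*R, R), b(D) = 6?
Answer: 32397/70 ≈ 462.81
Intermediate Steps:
c(A, d) = 6/A - 4*A/5 (c(A, d) = (4*A + 0*d)/(-5) + 6/A = (4*A + 0)*(-⅕) + 6/A = (4*A)*(-⅕) + 6/A = -4*A/5 + 6/A = 6/A - 4*A/5)
E(R, V) = V + 6/(R*V) - 4*R*V/5 (E(R, V) = V + (6/((V*R)) - 4*V*R/5) = V + (6/((R*V)) - 4*R*V/5) = V + (6*(1/(R*V)) - 4*R*V/5) = V + (6/(R*V) - 4*R*V/5) = V + 6/(R*V) - 4*R*V/5)
E(4, 7) - 1*(-478) = (7 + 6/(4*7) - ⅘*4*7) - 1*(-478) = (7 + 6*(¼)*(⅐) - 112/5) + 478 = (7 + 3/14 - 112/5) + 478 = -1063/70 + 478 = 32397/70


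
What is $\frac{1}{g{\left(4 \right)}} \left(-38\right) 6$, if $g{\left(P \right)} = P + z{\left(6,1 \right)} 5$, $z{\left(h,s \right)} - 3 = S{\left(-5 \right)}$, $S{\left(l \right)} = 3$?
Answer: $- \frac{114}{17} \approx -6.7059$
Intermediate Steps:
$z{\left(h,s \right)} = 6$ ($z{\left(h,s \right)} = 3 + 3 = 6$)
$g{\left(P \right)} = 30 + P$ ($g{\left(P \right)} = P + 6 \cdot 5 = P + 30 = 30 + P$)
$\frac{1}{g{\left(4 \right)}} \left(-38\right) 6 = \frac{1}{30 + 4} \left(-38\right) 6 = \frac{1}{34} \left(-38\right) 6 = \left(- \frac{19}{17}\right) 6 = - \frac{114}{17}$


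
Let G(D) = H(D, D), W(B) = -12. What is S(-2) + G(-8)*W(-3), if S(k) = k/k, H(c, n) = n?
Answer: 97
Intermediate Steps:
G(D) = D
S(k) = 1
S(-2) + G(-8)*W(-3) = 1 - 8*(-12) = 1 + 96 = 97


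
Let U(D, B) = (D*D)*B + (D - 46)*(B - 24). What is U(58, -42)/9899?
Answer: -142080/9899 ≈ -14.353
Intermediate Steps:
U(D, B) = B*D² + (-46 + D)*(-24 + B) (U(D, B) = D²*B + (-46 + D)*(-24 + B) = B*D² + (-46 + D)*(-24 + B))
U(58, -42)/9899 = (1104 - 46*(-42) - 24*58 - 42*58 - 42*58²)/9899 = (1104 + 1932 - 1392 - 2436 - 42*3364)*(1/9899) = (1104 + 1932 - 1392 - 2436 - 141288)*(1/9899) = -142080*1/9899 = -142080/9899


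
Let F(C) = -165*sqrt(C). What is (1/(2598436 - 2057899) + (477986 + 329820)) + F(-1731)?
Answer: 436649031823/540537 - 165*I*sqrt(1731) ≈ 8.0781e+5 - 6864.9*I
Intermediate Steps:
(1/(2598436 - 2057899) + (477986 + 329820)) + F(-1731) = (1/(2598436 - 2057899) + (477986 + 329820)) - 165*I*sqrt(1731) = (1/540537 + 807806) - 165*I*sqrt(1731) = 436649031823/540537 - 165*I*sqrt(1731)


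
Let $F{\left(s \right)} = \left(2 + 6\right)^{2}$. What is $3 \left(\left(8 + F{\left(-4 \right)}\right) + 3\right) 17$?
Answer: $3825$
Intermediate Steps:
$F{\left(s \right)} = 64$ ($F{\left(s \right)} = 8^{2} = 64$)
$3 \left(\left(8 + F{\left(-4 \right)}\right) + 3\right) 17 = 3 \left(\left(8 + 64\right) + 3\right) 17 = 3 \left(72 + 3\right) 17 = 3 \cdot 75 \cdot 17 = 225 \cdot 17 = 3825$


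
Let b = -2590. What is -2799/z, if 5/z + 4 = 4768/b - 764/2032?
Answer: 11447509743/3289300 ≈ 3480.2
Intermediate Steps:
z = -3289300/4089857 (z = 5/(-4 + (4768/(-2590) - 764/2032)) = 5/(-4 + (4768*(-1/2590) - 764*1/2032)) = 5/(-4 + (-2384/1295 - 191/508)) = 5/(-4 - 1458417/657860) = 5/(-4089857/657860) = 5*(-657860/4089857) = -3289300/4089857 ≈ -0.80426)
-2799/z = -2799/(-3289300/4089857) = -2799*(-4089857/3289300) = 11447509743/3289300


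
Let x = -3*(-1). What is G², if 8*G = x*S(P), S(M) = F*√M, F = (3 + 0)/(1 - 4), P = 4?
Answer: 9/16 ≈ 0.56250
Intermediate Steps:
x = 3
F = -1 (F = 3/(-3) = 3*(-⅓) = -1)
S(M) = -√M
G = -¾ (G = (3*(-√4))/8 = (3*(-1*2))/8 = (3*(-2))/8 = (⅛)*(-6) = -¾ ≈ -0.75000)
G² = (-¾)² = 9/16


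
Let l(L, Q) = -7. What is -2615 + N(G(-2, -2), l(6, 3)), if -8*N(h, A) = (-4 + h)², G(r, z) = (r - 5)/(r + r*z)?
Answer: -83905/32 ≈ -2622.0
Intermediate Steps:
G(r, z) = (-5 + r)/(r + r*z)
N(h, A) = -(-4 + h)²/8
-2615 + N(G(-2, -2), l(6, 3)) = -2615 - (-4 + (-5 - 2)/((-2)*(1 - 2)))²/8 = -2615 - (-4 - ½*(-7)/(-1))²/8 = -2615 - (-4 - ½*(-1)*(-7))²/8 = -2615 - (-4 - 7/2)²/8 = -2615 - (-15/2)²/8 = -2615 - ⅛*225/4 = -2615 - 225/32 = -83905/32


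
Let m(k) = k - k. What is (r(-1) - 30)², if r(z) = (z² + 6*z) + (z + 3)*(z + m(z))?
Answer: 1369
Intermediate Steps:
m(k) = 0
r(z) = z² + 6*z + z*(3 + z) (r(z) = (z² + 6*z) + (z + 3)*(z + 0) = (z² + 6*z) + (3 + z)*z = (z² + 6*z) + z*(3 + z) = z² + 6*z + z*(3 + z))
(r(-1) - 30)² = (-(9 + 2*(-1)) - 30)² = (-(9 - 2) - 30)² = (-1*7 - 30)² = (-7 - 30)² = (-37)² = 1369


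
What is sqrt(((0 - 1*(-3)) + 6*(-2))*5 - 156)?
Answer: I*sqrt(201) ≈ 14.177*I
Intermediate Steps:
sqrt(((0 - 1*(-3)) + 6*(-2))*5 - 156) = sqrt(((0 + 3) - 12)*5 - 156) = sqrt((3 - 12)*5 - 156) = sqrt(-9*5 - 156) = sqrt(-45 - 156) = sqrt(-201) = I*sqrt(201)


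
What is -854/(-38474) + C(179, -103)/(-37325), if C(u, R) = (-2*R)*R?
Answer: 424108441/718021025 ≈ 0.59066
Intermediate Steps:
C(u, R) = -2*R²
-854/(-38474) + C(179, -103)/(-37325) = -854/(-38474) - 2*(-103)²/(-37325) = -854*(-1/38474) - 2*10609*(-1/37325) = 427/19237 - 21218*(-1/37325) = 427/19237 + 21218/37325 = 424108441/718021025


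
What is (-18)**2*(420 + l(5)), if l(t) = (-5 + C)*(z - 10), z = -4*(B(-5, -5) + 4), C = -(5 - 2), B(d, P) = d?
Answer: 151632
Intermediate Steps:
C = -3 (C = -1*3 = -3)
z = 4 (z = -4*(-5 + 4) = -4*(-1) = 4)
l(t) = 48 (l(t) = (-5 - 3)*(4 - 10) = -8*(-6) = 48)
(-18)**2*(420 + l(5)) = (-18)**2*(420 + 48) = 324*468 = 151632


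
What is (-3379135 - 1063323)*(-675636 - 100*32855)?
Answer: 17597180312288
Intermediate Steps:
(-3379135 - 1063323)*(-675636 - 100*32855) = -4442458*(-675636 - 3285500) = -4442458*(-3961136) = 17597180312288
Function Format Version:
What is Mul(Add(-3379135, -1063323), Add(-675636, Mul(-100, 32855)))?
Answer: 17597180312288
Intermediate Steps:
Mul(Add(-3379135, -1063323), Add(-675636, Mul(-100, 32855))) = Mul(-4442458, Add(-675636, -3285500)) = Mul(-4442458, -3961136) = 17597180312288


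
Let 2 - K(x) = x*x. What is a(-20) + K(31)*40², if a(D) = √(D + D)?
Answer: -1534400 + 2*I*√10 ≈ -1.5344e+6 + 6.3246*I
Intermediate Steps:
a(D) = √2*√D (a(D) = √(2*D) = √2*√D)
K(x) = 2 - x² (K(x) = 2 - x*x = 2 - x²)
a(-20) + K(31)*40² = √2*√(-20) + (2 - 1*31²)*40² = √2*(2*I*√5) + (2 - 1*961)*1600 = 2*I*√10 + (2 - 961)*1600 = 2*I*√10 - 959*1600 = 2*I*√10 - 1534400 = -1534400 + 2*I*√10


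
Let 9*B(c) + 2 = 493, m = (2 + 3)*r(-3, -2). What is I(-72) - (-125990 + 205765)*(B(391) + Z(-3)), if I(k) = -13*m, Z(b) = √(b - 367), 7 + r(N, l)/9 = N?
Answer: -39116875/9 - 79775*I*√370 ≈ -4.3463e+6 - 1.5345e+6*I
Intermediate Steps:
r(N, l) = -63 + 9*N
m = -450 (m = (2 + 3)*(-63 + 9*(-3)) = 5*(-63 - 27) = 5*(-90) = -450)
Z(b) = √(-367 + b)
B(c) = 491/9 (B(c) = -2/9 + (⅑)*493 = -2/9 + 493/9 = 491/9)
I(k) = 5850 (I(k) = -13*(-450) = 5850)
I(-72) - (-125990 + 205765)*(B(391) + Z(-3)) = 5850 - (-125990 + 205765)*(491/9 + √(-367 - 3)) = 5850 - 79775*(491/9 + √(-370)) = 5850 - 79775*(491/9 + I*√370) = 5850 - (39169525/9 + 79775*I*√370) = 5850 + (-39169525/9 - 79775*I*√370) = -39116875/9 - 79775*I*√370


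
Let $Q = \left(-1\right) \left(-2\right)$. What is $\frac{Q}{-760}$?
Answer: $- \frac{1}{380} \approx -0.0026316$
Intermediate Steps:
$Q = 2$
$\frac{Q}{-760} = \frac{2}{-760} = 2 \left(- \frac{1}{760}\right) = - \frac{1}{380}$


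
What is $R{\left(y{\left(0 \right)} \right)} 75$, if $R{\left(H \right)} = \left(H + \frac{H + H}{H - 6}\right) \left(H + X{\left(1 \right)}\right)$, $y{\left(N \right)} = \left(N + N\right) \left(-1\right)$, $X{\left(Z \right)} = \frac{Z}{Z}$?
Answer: $0$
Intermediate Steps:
$X{\left(Z \right)} = 1$
$y{\left(N \right)} = - 2 N$ ($y{\left(N \right)} = 2 N \left(-1\right) = - 2 N$)
$R{\left(H \right)} = \left(1 + H\right) \left(H + \frac{2 H}{-6 + H}\right)$ ($R{\left(H \right)} = \left(H + \frac{H + H}{H - 6}\right) \left(H + 1\right) = \left(H + \frac{2 H}{-6 + H}\right) \left(1 + H\right) = \left(1 + H\right) \left(H + \frac{2 H}{-6 + H}\right)$)
$R{\left(y{\left(0 \right)} \right)} 75 = \frac{\left(-2\right) 0 \left(-4 + \left(\left(-2\right) 0\right)^{2} - 3 \left(\left(-2\right) 0\right)\right)}{-6 - 0} \cdot 75 = \frac{0 \left(-4 + 0^{2} - 0\right)}{-6 + 0} \cdot 75 = \frac{0 \left(-4 + 0 + 0\right)}{-6} \cdot 75 = 0 \left(- \frac{1}{6}\right) \left(-4\right) 75 = 0 \cdot 75 = 0$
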